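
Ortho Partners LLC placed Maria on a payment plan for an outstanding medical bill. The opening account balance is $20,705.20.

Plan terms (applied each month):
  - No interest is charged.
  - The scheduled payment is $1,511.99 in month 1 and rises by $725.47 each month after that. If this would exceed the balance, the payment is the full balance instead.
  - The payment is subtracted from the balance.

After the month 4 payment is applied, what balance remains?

$10,304.42

Month 1: opening $20,705.20; payment $1,511.99; balance $19,193.21
Month 2: opening $19,193.21; payment $2,237.46; balance $16,955.75
Month 3: opening $16,955.75; payment $2,962.93; balance $13,992.82
Month 4: opening $13,992.82; payment $3,688.40; balance $10,304.42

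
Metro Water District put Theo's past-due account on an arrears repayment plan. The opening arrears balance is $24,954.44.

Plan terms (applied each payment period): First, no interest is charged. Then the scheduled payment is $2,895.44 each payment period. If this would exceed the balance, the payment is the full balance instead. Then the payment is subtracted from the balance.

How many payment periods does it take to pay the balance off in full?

# | Opening | Payment | End bal
1 | $24,954.44 | $2,895.44 | $22,059.00
2 | $22,059.00 | $2,895.44 | $19,163.56
3 | $19,163.56 | $2,895.44 | $16,268.12
4 | $16,268.12 | $2,895.44 | $13,372.68
5 | $13,372.68 | $2,895.44 | $10,477.24
6 | $10,477.24 | $2,895.44 | $7,581.80
7 | $7,581.80 | $2,895.44 | $4,686.36
8 | $4,686.36 | $2,895.44 | $1,790.92
9 | $1,790.92 | $1,790.92 | $0.00
Balance reaches $0.00 in payment period 9.

9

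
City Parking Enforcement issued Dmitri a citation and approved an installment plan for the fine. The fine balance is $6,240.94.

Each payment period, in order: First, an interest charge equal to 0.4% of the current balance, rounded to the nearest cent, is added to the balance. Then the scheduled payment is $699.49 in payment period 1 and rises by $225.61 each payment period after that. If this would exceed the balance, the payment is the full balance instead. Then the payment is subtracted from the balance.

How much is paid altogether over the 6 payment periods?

Payment period 1: opening $6,240.94; interest $24.96 → $6,265.90; payment $699.49; balance $5,566.41
Payment period 2: opening $5,566.41; interest $22.27 → $5,588.68; payment $925.10; balance $4,663.58
Payment period 3: opening $4,663.58; interest $18.65 → $4,682.23; payment $1,150.71; balance $3,531.52
Payment period 4: opening $3,531.52; interest $14.13 → $3,545.65; payment $1,376.32; balance $2,169.33
Payment period 5: opening $2,169.33; interest $8.68 → $2,178.01; payment $1,601.93; balance $576.08
Payment period 6: opening $576.08; interest $2.30 → $578.38; payment $578.38; balance $0.00
Total paid: $6,331.93

$6,331.93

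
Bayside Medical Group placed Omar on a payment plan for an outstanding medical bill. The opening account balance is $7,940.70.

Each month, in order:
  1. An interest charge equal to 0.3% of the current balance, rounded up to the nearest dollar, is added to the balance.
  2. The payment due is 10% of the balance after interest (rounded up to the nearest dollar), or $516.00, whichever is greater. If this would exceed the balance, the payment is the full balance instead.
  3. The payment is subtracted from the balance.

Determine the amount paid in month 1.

$797.00

Month 1: opening $7,940.70; interest $24.00 → $7,964.70; payment $797.00; balance $7,167.70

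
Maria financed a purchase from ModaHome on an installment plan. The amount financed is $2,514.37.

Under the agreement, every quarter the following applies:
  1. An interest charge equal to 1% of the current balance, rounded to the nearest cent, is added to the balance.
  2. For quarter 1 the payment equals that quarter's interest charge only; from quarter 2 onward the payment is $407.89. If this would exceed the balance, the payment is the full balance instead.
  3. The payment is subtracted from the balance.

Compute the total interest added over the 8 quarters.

$119.42

Quarter 1: opening $2,514.37; interest $25.14 → $2,539.51; payment $25.14; balance $2,514.37
Quarter 2: opening $2,514.37; interest $25.14 → $2,539.51; payment $407.89; balance $2,131.62
Quarter 3: opening $2,131.62; interest $21.32 → $2,152.94; payment $407.89; balance $1,745.05
Quarter 4: opening $1,745.05; interest $17.45 → $1,762.50; payment $407.89; balance $1,354.61
Quarter 5: opening $1,354.61; interest $13.55 → $1,368.16; payment $407.89; balance $960.27
Quarter 6: opening $960.27; interest $9.60 → $969.87; payment $407.89; balance $561.98
Quarter 7: opening $561.98; interest $5.62 → $567.60; payment $407.89; balance $159.71
Quarter 8: opening $159.71; interest $1.60 → $161.31; payment $161.31; balance $0.00
Total interest: $25.14 + $25.14 + $21.32 + $17.45 + $13.55 + $9.60 + $5.62 + $1.60 = $119.42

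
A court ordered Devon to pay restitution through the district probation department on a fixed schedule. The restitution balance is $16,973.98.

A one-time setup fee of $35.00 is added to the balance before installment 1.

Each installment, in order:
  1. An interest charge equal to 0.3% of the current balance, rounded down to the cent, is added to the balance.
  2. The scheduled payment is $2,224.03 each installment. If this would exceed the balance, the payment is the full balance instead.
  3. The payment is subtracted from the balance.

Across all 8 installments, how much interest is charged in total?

$224.54

Installment 1: opening $17,008.98; interest $51.02 → $17,060.00; payment $2,224.03; balance $14,835.97
Installment 2: opening $14,835.97; interest $44.50 → $14,880.47; payment $2,224.03; balance $12,656.44
Installment 3: opening $12,656.44; interest $37.96 → $12,694.40; payment $2,224.03; balance $10,470.37
Installment 4: opening $10,470.37; interest $31.41 → $10,501.78; payment $2,224.03; balance $8,277.75
Installment 5: opening $8,277.75; interest $24.83 → $8,302.58; payment $2,224.03; balance $6,078.55
Installment 6: opening $6,078.55; interest $18.23 → $6,096.78; payment $2,224.03; balance $3,872.75
Installment 7: opening $3,872.75; interest $11.61 → $3,884.36; payment $2,224.03; balance $1,660.33
Installment 8: opening $1,660.33; interest $4.98 → $1,665.31; payment $1,665.31; balance $0.00
Total interest: $51.02 + $44.50 + $37.96 + $31.41 + $24.83 + $18.23 + $11.61 + $4.98 = $224.54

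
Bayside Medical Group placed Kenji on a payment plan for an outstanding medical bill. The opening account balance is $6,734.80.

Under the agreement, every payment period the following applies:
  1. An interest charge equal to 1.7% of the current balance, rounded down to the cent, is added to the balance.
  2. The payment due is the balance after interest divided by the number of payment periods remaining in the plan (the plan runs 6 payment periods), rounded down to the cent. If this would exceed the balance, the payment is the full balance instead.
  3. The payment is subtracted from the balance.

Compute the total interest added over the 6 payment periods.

$412.25

Payment period 1: $6,734.80 +$114.49 interest = $6,849.29; pay $1,141.54 → $5,707.75
Payment period 2: $5,707.75 +$97.03 interest = $5,804.78; pay $1,160.95 → $4,643.83
Payment period 3: $4,643.83 +$78.94 interest = $4,722.77; pay $1,180.69 → $3,542.08
Payment period 4: $3,542.08 +$60.21 interest = $3,602.29; pay $1,200.76 → $2,401.53
Payment period 5: $2,401.53 +$40.82 interest = $2,442.35; pay $1,221.17 → $1,221.18
Payment period 6: $1,221.18 +$20.76 interest = $1,241.94; pay $1,241.94 → $0.00
Total interest: $114.49 + $97.03 + $78.94 + $60.21 + $40.82 + $20.76 = $412.25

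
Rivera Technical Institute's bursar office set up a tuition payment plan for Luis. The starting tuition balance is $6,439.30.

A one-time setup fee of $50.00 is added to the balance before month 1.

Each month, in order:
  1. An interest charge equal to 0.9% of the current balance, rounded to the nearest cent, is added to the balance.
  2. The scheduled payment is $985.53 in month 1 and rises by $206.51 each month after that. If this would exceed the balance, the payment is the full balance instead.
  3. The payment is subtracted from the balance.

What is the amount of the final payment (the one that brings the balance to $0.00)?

Month 1: opening $6,489.30; interest $58.40 → $6,547.70; payment $985.53; balance $5,562.17
Month 2: opening $5,562.17; interest $50.06 → $5,612.23; payment $1,192.04; balance $4,420.19
Month 3: opening $4,420.19; interest $39.78 → $4,459.97; payment $1,398.55; balance $3,061.42
Month 4: opening $3,061.42; interest $27.55 → $3,088.97; payment $1,605.06; balance $1,483.91
Month 5: opening $1,483.91; interest $13.36 → $1,497.27; payment $1,497.27; balance $0.00

$1,497.27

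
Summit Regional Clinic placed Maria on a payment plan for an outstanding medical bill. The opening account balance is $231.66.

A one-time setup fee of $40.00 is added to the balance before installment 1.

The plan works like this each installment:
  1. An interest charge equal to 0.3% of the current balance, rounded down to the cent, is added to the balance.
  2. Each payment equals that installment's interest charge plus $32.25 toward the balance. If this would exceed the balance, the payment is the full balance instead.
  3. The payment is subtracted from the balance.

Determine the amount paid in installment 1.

$33.06

Installment 1: opening $271.66; interest $0.81 → $272.47; payment $33.06; balance $239.41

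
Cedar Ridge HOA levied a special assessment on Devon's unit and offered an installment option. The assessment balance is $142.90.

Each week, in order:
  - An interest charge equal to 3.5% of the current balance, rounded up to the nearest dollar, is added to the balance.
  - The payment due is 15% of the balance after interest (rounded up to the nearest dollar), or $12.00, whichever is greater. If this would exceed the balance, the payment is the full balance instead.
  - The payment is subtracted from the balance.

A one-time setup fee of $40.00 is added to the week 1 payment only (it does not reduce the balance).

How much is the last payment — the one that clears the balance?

$4.90

# | Opening | Interest | Payment | Fee | End bal
1 | $142.90 | $6.00 | $23.00 | $40.00 | $125.90
2 | $125.90 | $5.00 | $20.00 | — | $110.90
3 | $110.90 | $4.00 | $18.00 | — | $96.90
4 | $96.90 | $4.00 | $16.00 | — | $84.90
5 | $84.90 | $3.00 | $14.00 | — | $73.90
6 | $73.90 | $3.00 | $12.00 | — | $64.90
7 | $64.90 | $3.00 | $12.00 | — | $55.90
8 | $55.90 | $2.00 | $12.00 | — | $45.90
9 | $45.90 | $2.00 | $12.00 | — | $35.90
10 | $35.90 | $2.00 | $12.00 | — | $25.90
11 | $25.90 | $1.00 | $12.00 | — | $14.90
12 | $14.90 | $1.00 | $12.00 | — | $3.90
13 | $3.90 | $1.00 | $4.90 | — | $0.00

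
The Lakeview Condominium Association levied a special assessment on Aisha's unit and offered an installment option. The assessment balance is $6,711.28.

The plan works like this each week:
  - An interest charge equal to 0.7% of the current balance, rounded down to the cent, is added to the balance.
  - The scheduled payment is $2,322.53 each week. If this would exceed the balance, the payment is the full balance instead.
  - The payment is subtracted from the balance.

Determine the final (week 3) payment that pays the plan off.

Week 1: $6,711.28 +$46.97 interest = $6,758.25; pay $2,322.53 → $4,435.72
Week 2: $4,435.72 +$31.05 interest = $4,466.77; pay $2,322.53 → $2,144.24
Week 3: $2,144.24 +$15.00 interest = $2,159.24; pay $2,159.24 → $0.00

$2,159.24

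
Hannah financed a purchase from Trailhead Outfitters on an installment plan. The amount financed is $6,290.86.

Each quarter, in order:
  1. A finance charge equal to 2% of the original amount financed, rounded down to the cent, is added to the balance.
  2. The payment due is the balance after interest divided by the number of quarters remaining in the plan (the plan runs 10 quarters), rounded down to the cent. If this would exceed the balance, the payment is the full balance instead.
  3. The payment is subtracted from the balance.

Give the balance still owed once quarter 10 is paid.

$0.00

Quarter 1: $6,290.86 +$125.81 interest = $6,416.67; pay $641.66 → $5,775.01
Quarter 2: $5,775.01 +$125.81 interest = $5,900.82; pay $655.64 → $5,245.18
Quarter 3: $5,245.18 +$125.81 interest = $5,370.99; pay $671.37 → $4,699.62
Quarter 4: $4,699.62 +$125.81 interest = $4,825.43; pay $689.34 → $4,136.09
Quarter 5: $4,136.09 +$125.81 interest = $4,261.90; pay $710.31 → $3,551.59
Quarter 6: $3,551.59 +$125.81 interest = $3,677.40; pay $735.48 → $2,941.92
Quarter 7: $2,941.92 +$125.81 interest = $3,067.73; pay $766.93 → $2,300.80
Quarter 8: $2,300.80 +$125.81 interest = $2,426.61; pay $808.87 → $1,617.74
Quarter 9: $1,617.74 +$125.81 interest = $1,743.55; pay $871.77 → $871.78
Quarter 10: $871.78 +$125.81 interest = $997.59; pay $997.59 → $0.00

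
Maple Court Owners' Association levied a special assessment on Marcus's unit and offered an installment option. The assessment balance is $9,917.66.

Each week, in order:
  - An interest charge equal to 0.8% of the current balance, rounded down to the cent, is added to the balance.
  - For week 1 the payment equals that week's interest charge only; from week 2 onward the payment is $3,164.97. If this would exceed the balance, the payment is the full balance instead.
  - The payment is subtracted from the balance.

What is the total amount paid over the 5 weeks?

Week 1: $9,917.66 +$79.34 interest = $9,997.00; pay $79.34 → $9,917.66
Week 2: $9,917.66 +$79.34 interest = $9,997.00; pay $3,164.97 → $6,832.03
Week 3: $6,832.03 +$54.65 interest = $6,886.68; pay $3,164.97 → $3,721.71
Week 4: $3,721.71 +$29.77 interest = $3,751.48; pay $3,164.97 → $586.51
Week 5: $586.51 +$4.69 interest = $591.20; pay $591.20 → $0.00
Total paid: $10,165.45

$10,165.45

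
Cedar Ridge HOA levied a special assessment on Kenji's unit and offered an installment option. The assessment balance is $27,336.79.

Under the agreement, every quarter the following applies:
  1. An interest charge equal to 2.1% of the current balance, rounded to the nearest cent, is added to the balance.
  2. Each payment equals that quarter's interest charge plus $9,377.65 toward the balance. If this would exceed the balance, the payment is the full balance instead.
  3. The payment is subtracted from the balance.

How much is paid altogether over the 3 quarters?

$28,468.21

Quarter 1: $27,336.79 +$574.07 interest = $27,910.86; pay $9,951.72 → $17,959.14
Quarter 2: $17,959.14 +$377.14 interest = $18,336.28; pay $9,754.79 → $8,581.49
Quarter 3: $8,581.49 +$180.21 interest = $8,761.70; pay $8,761.70 → $0.00
Total paid: $28,468.21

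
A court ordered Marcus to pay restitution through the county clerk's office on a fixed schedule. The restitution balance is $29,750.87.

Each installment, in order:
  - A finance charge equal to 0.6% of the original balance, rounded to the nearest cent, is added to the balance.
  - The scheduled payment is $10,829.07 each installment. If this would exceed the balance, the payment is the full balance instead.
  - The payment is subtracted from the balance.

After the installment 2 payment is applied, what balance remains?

$8,449.75

Installment 1: opening $29,750.87; interest $178.51 → $29,929.38; payment $10,829.07; balance $19,100.31
Installment 2: opening $19,100.31; interest $178.51 → $19,278.82; payment $10,829.07; balance $8,449.75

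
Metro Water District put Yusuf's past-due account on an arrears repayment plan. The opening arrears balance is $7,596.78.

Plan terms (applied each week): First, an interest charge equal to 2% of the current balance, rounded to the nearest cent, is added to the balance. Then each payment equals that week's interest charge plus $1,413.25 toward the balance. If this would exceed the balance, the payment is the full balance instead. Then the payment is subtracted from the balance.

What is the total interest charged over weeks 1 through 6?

$487.65

Week 1: opening $7,596.78; interest $151.94 → $7,748.72; payment $1,565.19; balance $6,183.53
Week 2: opening $6,183.53; interest $123.67 → $6,307.20; payment $1,536.92; balance $4,770.28
Week 3: opening $4,770.28; interest $95.41 → $4,865.69; payment $1,508.66; balance $3,357.03
Week 4: opening $3,357.03; interest $67.14 → $3,424.17; payment $1,480.39; balance $1,943.78
Week 5: opening $1,943.78; interest $38.88 → $1,982.66; payment $1,452.13; balance $530.53
Week 6: opening $530.53; interest $10.61 → $541.14; payment $541.14; balance $0.00
Total interest: $151.94 + $123.67 + $95.41 + $67.14 + $38.88 + $10.61 = $487.65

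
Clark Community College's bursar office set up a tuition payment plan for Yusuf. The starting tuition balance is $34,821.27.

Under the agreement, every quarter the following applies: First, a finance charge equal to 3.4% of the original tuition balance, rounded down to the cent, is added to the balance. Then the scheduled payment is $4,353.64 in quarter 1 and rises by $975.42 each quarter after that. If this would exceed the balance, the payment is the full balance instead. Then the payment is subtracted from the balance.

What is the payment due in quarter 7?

Quarter 1: opening $34,821.27; interest $1,183.92 → $36,005.19; payment $4,353.64; balance $31,651.55
Quarter 2: opening $31,651.55; interest $1,183.92 → $32,835.47; payment $5,329.06; balance $27,506.41
Quarter 3: opening $27,506.41; interest $1,183.92 → $28,690.33; payment $6,304.48; balance $22,385.85
Quarter 4: opening $22,385.85; interest $1,183.92 → $23,569.77; payment $7,279.90; balance $16,289.87
Quarter 5: opening $16,289.87; interest $1,183.92 → $17,473.79; payment $8,255.32; balance $9,218.47
Quarter 6: opening $9,218.47; interest $1,183.92 → $10,402.39; payment $9,230.74; balance $1,171.65
Quarter 7: opening $1,171.65; interest $1,183.92 → $2,355.57; payment $2,355.57; balance $0.00

$2,355.57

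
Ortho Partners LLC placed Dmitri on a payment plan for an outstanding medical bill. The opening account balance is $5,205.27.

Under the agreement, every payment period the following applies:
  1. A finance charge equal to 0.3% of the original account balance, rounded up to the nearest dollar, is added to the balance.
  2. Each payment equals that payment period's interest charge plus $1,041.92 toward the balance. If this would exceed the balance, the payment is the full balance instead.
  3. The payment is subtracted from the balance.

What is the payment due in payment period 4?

Payment period 1: $5,205.27 +$16.00 interest = $5,221.27; pay $1,057.92 → $4,163.35
Payment period 2: $4,163.35 +$16.00 interest = $4,179.35; pay $1,057.92 → $3,121.43
Payment period 3: $3,121.43 +$16.00 interest = $3,137.43; pay $1,057.92 → $2,079.51
Payment period 4: $2,079.51 +$16.00 interest = $2,095.51; pay $1,057.92 → $1,037.59

$1,057.92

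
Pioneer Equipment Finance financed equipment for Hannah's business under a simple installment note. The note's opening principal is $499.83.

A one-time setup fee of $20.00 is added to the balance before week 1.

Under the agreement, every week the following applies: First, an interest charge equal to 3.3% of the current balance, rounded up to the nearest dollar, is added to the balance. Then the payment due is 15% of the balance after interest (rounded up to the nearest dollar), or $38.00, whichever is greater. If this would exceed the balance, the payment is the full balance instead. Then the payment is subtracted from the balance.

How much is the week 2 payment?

# | Opening | Interest | Payment | End bal
1 | $519.83 | $18.00 | $81.00 | $456.83
2 | $456.83 | $16.00 | $71.00 | $401.83

$71.00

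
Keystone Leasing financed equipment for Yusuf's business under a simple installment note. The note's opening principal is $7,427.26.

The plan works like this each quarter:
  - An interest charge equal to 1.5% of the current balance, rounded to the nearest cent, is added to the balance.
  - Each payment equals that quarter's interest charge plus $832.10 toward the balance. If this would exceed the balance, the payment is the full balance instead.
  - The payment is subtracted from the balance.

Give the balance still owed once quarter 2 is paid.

Quarter 1: opening $7,427.26; interest $111.41 → $7,538.67; payment $943.51; balance $6,595.16
Quarter 2: opening $6,595.16; interest $98.93 → $6,694.09; payment $931.03; balance $5,763.06

$5,763.06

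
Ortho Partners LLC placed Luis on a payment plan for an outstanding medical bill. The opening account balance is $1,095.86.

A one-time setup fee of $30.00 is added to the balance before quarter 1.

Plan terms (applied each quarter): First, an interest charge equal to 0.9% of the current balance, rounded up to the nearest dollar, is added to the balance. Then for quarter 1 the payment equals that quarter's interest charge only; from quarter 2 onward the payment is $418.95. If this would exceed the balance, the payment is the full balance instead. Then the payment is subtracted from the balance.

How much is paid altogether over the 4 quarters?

$1,157.86

Quarter 1: opening $1,125.86; interest $11.00 → $1,136.86; payment $11.00; balance $1,125.86
Quarter 2: opening $1,125.86; interest $11.00 → $1,136.86; payment $418.95; balance $717.91
Quarter 3: opening $717.91; interest $7.00 → $724.91; payment $418.95; balance $305.96
Quarter 4: opening $305.96; interest $3.00 → $308.96; payment $308.96; balance $0.00
Total paid: $1,157.86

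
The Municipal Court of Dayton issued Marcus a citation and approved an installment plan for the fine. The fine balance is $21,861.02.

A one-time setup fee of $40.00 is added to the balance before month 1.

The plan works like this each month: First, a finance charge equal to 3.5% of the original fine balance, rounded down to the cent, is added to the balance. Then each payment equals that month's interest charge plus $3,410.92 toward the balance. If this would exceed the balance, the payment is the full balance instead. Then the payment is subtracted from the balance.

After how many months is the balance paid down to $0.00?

Month 1: $21,901.02 +$765.13 interest = $22,666.15; pay $4,176.05 → $18,490.10
Month 2: $18,490.10 +$765.13 interest = $19,255.23; pay $4,176.05 → $15,079.18
Month 3: $15,079.18 +$765.13 interest = $15,844.31; pay $4,176.05 → $11,668.26
Month 4: $11,668.26 +$765.13 interest = $12,433.39; pay $4,176.05 → $8,257.34
Month 5: $8,257.34 +$765.13 interest = $9,022.47; pay $4,176.05 → $4,846.42
Month 6: $4,846.42 +$765.13 interest = $5,611.55; pay $4,176.05 → $1,435.50
Month 7: $1,435.50 +$765.13 interest = $2,200.63; pay $2,200.63 → $0.00
Balance reaches $0.00 in month 7.

7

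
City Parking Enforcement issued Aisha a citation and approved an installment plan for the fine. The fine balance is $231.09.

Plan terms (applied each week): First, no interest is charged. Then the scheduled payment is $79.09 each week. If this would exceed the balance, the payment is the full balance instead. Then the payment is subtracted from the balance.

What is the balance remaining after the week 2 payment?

$72.91

# | Opening | Payment | End bal
1 | $231.09 | $79.09 | $152.00
2 | $152.00 | $79.09 | $72.91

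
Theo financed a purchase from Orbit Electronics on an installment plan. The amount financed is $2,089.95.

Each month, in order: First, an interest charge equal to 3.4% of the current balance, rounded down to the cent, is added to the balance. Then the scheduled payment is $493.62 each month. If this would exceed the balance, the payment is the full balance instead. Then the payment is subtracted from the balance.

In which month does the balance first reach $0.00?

5

Month 1: $2,089.95 +$71.05 interest = $2,161.00; pay $493.62 → $1,667.38
Month 2: $1,667.38 +$56.69 interest = $1,724.07; pay $493.62 → $1,230.45
Month 3: $1,230.45 +$41.83 interest = $1,272.28; pay $493.62 → $778.66
Month 4: $778.66 +$26.47 interest = $805.13; pay $493.62 → $311.51
Month 5: $311.51 +$10.59 interest = $322.10; pay $322.10 → $0.00
Balance reaches $0.00 in month 5.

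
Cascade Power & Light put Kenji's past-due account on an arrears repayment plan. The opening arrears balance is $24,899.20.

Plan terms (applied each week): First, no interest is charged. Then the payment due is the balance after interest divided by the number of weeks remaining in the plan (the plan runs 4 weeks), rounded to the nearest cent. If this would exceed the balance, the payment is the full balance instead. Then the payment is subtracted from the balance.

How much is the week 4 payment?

Week 1: opening $24,899.20; payment $6,224.80; balance $18,674.40
Week 2: opening $18,674.40; payment $6,224.80; balance $12,449.60
Week 3: opening $12,449.60; payment $6,224.80; balance $6,224.80
Week 4: opening $6,224.80; payment $6,224.80; balance $0.00

$6,224.80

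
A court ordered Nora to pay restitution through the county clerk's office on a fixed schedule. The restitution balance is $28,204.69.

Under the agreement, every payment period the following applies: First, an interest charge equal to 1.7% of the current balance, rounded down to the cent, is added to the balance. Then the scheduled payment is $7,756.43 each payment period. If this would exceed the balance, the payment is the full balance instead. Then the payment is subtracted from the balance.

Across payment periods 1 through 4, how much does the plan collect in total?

$29,371.90

Payment period 1: $28,204.69 +$479.47 interest = $28,684.16; pay $7,756.43 → $20,927.73
Payment period 2: $20,927.73 +$355.77 interest = $21,283.50; pay $7,756.43 → $13,527.07
Payment period 3: $13,527.07 +$229.96 interest = $13,757.03; pay $7,756.43 → $6,000.60
Payment period 4: $6,000.60 +$102.01 interest = $6,102.61; pay $6,102.61 → $0.00
Total paid: $29,371.90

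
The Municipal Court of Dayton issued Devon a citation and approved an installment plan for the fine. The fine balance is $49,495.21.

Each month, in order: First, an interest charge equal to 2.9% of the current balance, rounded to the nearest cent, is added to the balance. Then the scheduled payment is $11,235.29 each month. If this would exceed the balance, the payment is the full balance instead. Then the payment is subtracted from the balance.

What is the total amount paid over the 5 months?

$53,746.41

Month 1: opening $49,495.21; interest $1,435.36 → $50,930.57; payment $11,235.29; balance $39,695.28
Month 2: opening $39,695.28; interest $1,151.16 → $40,846.44; payment $11,235.29; balance $29,611.15
Month 3: opening $29,611.15; interest $858.72 → $30,469.87; payment $11,235.29; balance $19,234.58
Month 4: opening $19,234.58; interest $557.80 → $19,792.38; payment $11,235.29; balance $8,557.09
Month 5: opening $8,557.09; interest $248.16 → $8,805.25; payment $8,805.25; balance $0.00
Total paid: $53,746.41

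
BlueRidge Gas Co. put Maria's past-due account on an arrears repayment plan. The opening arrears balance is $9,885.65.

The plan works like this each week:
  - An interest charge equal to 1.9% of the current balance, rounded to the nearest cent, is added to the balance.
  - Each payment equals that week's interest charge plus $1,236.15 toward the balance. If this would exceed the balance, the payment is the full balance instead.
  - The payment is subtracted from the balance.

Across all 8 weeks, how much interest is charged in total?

$844.99

Week 1: opening $9,885.65; interest $187.83 → $10,073.48; payment $1,423.98; balance $8,649.50
Week 2: opening $8,649.50; interest $164.34 → $8,813.84; payment $1,400.49; balance $7,413.35
Week 3: opening $7,413.35; interest $140.85 → $7,554.20; payment $1,377.00; balance $6,177.20
Week 4: opening $6,177.20; interest $117.37 → $6,294.57; payment $1,353.52; balance $4,941.05
Week 5: opening $4,941.05; interest $93.88 → $5,034.93; payment $1,330.03; balance $3,704.90
Week 6: opening $3,704.90; interest $70.39 → $3,775.29; payment $1,306.54; balance $2,468.75
Week 7: opening $2,468.75; interest $46.91 → $2,515.66; payment $1,283.06; balance $1,232.60
Week 8: opening $1,232.60; interest $23.42 → $1,256.02; payment $1,256.02; balance $0.00
Total interest: $187.83 + $164.34 + $140.85 + $117.37 + $93.88 + $70.39 + $46.91 + $23.42 = $844.99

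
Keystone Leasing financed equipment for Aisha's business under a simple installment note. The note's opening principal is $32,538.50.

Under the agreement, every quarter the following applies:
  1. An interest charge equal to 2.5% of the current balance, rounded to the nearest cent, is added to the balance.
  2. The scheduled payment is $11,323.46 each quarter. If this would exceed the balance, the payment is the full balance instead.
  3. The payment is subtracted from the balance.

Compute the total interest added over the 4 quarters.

# | Opening | Interest | Payment | End bal
1 | $32,538.50 | $813.46 | $11,323.46 | $22,028.50
2 | $22,028.50 | $550.71 | $11,323.46 | $11,255.75
3 | $11,255.75 | $281.39 | $11,323.46 | $213.68
4 | $213.68 | $5.34 | $219.02 | $0.00
Total interest: $813.46 + $550.71 + $281.39 + $5.34 = $1,650.90

$1,650.90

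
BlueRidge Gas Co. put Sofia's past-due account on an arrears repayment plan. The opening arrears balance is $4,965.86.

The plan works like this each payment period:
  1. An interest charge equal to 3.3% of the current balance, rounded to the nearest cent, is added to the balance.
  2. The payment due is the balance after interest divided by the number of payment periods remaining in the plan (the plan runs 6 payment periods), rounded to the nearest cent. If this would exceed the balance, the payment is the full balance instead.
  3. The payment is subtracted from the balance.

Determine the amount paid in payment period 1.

Payment period 1: opening $4,965.86; interest $163.87 → $5,129.73; payment $854.96; balance $4,274.77

$854.96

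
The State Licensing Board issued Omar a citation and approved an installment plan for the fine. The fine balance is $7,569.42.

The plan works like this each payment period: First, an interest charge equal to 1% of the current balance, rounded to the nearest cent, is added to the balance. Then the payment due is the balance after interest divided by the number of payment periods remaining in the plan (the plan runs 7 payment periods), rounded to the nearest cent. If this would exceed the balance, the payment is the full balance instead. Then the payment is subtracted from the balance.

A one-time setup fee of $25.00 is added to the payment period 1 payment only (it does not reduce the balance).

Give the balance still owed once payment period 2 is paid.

Payment period 1: $7,569.42 +$75.69 interest = $7,645.11; pay $1,092.16 (+ $25.00 fee) → $6,552.95
Payment period 2: $6,552.95 +$65.53 interest = $6,618.48; pay $1,103.08 → $5,515.40

$5,515.40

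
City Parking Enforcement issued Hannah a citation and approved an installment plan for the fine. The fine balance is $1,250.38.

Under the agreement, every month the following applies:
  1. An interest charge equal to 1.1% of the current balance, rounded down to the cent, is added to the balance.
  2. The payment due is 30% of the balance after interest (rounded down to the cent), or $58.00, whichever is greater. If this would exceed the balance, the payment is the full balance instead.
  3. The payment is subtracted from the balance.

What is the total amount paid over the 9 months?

Month 1: opening $1,250.38; interest $13.75 → $1,264.13; payment $379.23; balance $884.90
Month 2: opening $884.90; interest $9.73 → $894.63; payment $268.38; balance $626.25
Month 3: opening $626.25; interest $6.88 → $633.13; payment $189.93; balance $443.20
Month 4: opening $443.20; interest $4.87 → $448.07; payment $134.42; balance $313.65
Month 5: opening $313.65; interest $3.45 → $317.10; payment $95.13; balance $221.97
Month 6: opening $221.97; interest $2.44 → $224.41; payment $67.32; balance $157.09
Month 7: opening $157.09; interest $1.72 → $158.81; payment $58.00; balance $100.81
Month 8: opening $100.81; interest $1.10 → $101.91; payment $58.00; balance $43.91
Month 9: opening $43.91; interest $0.48 → $44.39; payment $44.39; balance $0.00
Total paid: $1,294.80

$1,294.80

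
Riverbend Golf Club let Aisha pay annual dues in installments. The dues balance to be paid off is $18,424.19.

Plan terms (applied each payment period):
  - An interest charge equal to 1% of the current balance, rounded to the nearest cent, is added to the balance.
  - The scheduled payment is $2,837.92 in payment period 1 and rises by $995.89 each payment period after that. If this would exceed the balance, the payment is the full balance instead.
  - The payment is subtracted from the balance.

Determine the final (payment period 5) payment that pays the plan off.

$1,650.26

# | Opening | Interest | Payment | End bal
1 | $18,424.19 | $184.24 | $2,837.92 | $15,770.51
2 | $15,770.51 | $157.71 | $3,833.81 | $12,094.41
3 | $12,094.41 | $120.94 | $4,829.70 | $7,385.65
4 | $7,385.65 | $73.86 | $5,825.59 | $1,633.92
5 | $1,633.92 | $16.34 | $1,650.26 | $0.00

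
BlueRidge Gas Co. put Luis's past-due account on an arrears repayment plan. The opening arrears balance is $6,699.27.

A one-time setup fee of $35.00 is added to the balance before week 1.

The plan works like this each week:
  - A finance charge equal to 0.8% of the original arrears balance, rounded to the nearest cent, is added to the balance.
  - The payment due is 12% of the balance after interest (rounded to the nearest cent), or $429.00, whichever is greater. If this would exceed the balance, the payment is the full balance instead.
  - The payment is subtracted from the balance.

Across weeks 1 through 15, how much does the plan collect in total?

Week 1: opening $6,734.27; interest $53.59 → $6,787.86; payment $814.54; balance $5,973.32
Week 2: opening $5,973.32; interest $53.59 → $6,026.91; payment $723.23; balance $5,303.68
Week 3: opening $5,303.68; interest $53.59 → $5,357.27; payment $642.87; balance $4,714.40
Week 4: opening $4,714.40; interest $53.59 → $4,767.99; payment $572.16; balance $4,195.83
Week 5: opening $4,195.83; interest $53.59 → $4,249.42; payment $509.93; balance $3,739.49
Week 6: opening $3,739.49; interest $53.59 → $3,793.08; payment $455.17; balance $3,337.91
Week 7: opening $3,337.91; interest $53.59 → $3,391.50; payment $429.00; balance $2,962.50
Week 8: opening $2,962.50; interest $53.59 → $3,016.09; payment $429.00; balance $2,587.09
Week 9: opening $2,587.09; interest $53.59 → $2,640.68; payment $429.00; balance $2,211.68
Week 10: opening $2,211.68; interest $53.59 → $2,265.27; payment $429.00; balance $1,836.27
Week 11: opening $1,836.27; interest $53.59 → $1,889.86; payment $429.00; balance $1,460.86
Week 12: opening $1,460.86; interest $53.59 → $1,514.45; payment $429.00; balance $1,085.45
Week 13: opening $1,085.45; interest $53.59 → $1,139.04; payment $429.00; balance $710.04
Week 14: opening $710.04; interest $53.59 → $763.63; payment $429.00; balance $334.63
Week 15: opening $334.63; interest $53.59 → $388.22; payment $388.22; balance $0.00
Total paid: $7,538.12

$7,538.12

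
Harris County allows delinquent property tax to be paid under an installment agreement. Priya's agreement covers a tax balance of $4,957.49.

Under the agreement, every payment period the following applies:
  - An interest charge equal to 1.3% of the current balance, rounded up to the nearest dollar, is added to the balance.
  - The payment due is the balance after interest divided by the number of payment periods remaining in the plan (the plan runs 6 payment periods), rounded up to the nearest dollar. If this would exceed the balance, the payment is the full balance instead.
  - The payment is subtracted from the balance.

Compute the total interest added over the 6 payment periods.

$234.00

Payment period 1: $4,957.49 +$65.00 interest = $5,022.49; pay $838.00 → $4,184.49
Payment period 2: $4,184.49 +$55.00 interest = $4,239.49; pay $848.00 → $3,391.49
Payment period 3: $3,391.49 +$45.00 interest = $3,436.49; pay $860.00 → $2,576.49
Payment period 4: $2,576.49 +$34.00 interest = $2,610.49; pay $871.00 → $1,739.49
Payment period 5: $1,739.49 +$23.00 interest = $1,762.49; pay $882.00 → $880.49
Payment period 6: $880.49 +$12.00 interest = $892.49; pay $892.49 → $0.00
Total interest: $65.00 + $55.00 + $45.00 + $34.00 + $23.00 + $12.00 = $234.00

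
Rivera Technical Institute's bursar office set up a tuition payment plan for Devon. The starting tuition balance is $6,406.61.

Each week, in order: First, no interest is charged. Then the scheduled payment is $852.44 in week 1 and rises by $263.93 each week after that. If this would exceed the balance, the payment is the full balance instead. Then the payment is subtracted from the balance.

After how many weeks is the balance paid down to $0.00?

5

Week 1: opening $6,406.61; payment $852.44; balance $5,554.17
Week 2: opening $5,554.17; payment $1,116.37; balance $4,437.80
Week 3: opening $4,437.80; payment $1,380.30; balance $3,057.50
Week 4: opening $3,057.50; payment $1,644.23; balance $1,413.27
Week 5: opening $1,413.27; payment $1,413.27; balance $0.00
Balance reaches $0.00 in week 5.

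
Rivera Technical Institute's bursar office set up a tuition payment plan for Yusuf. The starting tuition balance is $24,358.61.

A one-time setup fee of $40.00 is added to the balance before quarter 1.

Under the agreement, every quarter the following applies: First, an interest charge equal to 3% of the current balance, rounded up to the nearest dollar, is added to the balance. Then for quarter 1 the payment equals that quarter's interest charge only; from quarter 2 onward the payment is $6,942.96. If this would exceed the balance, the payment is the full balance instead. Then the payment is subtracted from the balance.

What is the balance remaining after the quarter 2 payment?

Quarter 1: $24,398.61 +$732.00 interest = $25,130.61; pay $732.00 → $24,398.61
Quarter 2: $24,398.61 +$732.00 interest = $25,130.61; pay $6,942.96 → $18,187.65

$18,187.65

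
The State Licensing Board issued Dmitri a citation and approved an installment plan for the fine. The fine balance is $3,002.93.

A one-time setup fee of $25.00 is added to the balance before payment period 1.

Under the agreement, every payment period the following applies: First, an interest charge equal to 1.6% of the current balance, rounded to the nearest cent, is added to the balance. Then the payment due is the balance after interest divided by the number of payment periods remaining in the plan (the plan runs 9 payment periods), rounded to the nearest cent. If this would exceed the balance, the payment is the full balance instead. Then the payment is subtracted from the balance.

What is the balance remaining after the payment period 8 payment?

Payment period 1: $3,027.93 +$48.45 interest = $3,076.38; pay $341.82 → $2,734.56
Payment period 2: $2,734.56 +$43.75 interest = $2,778.31; pay $347.29 → $2,431.02
Payment period 3: $2,431.02 +$38.90 interest = $2,469.92; pay $352.85 → $2,117.07
Payment period 4: $2,117.07 +$33.87 interest = $2,150.94; pay $358.49 → $1,792.45
Payment period 5: $1,792.45 +$28.68 interest = $1,821.13; pay $364.23 → $1,456.90
Payment period 6: $1,456.90 +$23.31 interest = $1,480.21; pay $370.05 → $1,110.16
Payment period 7: $1,110.16 +$17.76 interest = $1,127.92; pay $375.97 → $751.95
Payment period 8: $751.95 +$12.03 interest = $763.98; pay $381.99 → $381.99

$381.99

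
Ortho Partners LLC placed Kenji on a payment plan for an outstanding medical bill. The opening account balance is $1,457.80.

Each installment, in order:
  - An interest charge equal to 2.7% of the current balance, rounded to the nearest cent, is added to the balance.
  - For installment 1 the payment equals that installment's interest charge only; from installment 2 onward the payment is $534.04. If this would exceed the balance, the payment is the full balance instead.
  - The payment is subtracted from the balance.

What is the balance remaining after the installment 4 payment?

$0.00

Installment 1: opening $1,457.80; interest $39.36 → $1,497.16; payment $39.36; balance $1,457.80
Installment 2: opening $1,457.80; interest $39.36 → $1,497.16; payment $534.04; balance $963.12
Installment 3: opening $963.12; interest $26.00 → $989.12; payment $534.04; balance $455.08
Installment 4: opening $455.08; interest $12.29 → $467.37; payment $467.37; balance $0.00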